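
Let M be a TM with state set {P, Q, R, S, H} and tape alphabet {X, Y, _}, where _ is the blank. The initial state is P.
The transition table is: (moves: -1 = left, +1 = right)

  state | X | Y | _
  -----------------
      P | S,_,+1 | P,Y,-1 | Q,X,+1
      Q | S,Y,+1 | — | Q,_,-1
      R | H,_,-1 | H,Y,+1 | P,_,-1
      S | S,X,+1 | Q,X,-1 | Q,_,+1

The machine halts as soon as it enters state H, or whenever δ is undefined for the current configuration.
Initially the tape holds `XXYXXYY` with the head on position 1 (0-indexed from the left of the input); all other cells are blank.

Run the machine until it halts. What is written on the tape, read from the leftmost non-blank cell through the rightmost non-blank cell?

P | X[X]YXXYY__   read X → write _, move +1, go to S
S | X_[Y]XXYY__   read Y → write X, move -1, go to Q
Q | X[_]XXXYY__   read _ → write _, move -1, go to Q
Q | [X]_XXXYY__   read X → write Y, move +1, go to S
S | Y[_]XXXYY__   read _ → write _, move +1, go to Q
Q | Y_[X]XXYY__   read X → write Y, move +1, go to S
S | Y_Y[X]XYY__   read X → write X, move +1, go to S
S | Y_YX[X]YY__   read X → write X, move +1, go to S
S | Y_YXX[Y]Y__   read Y → write X, move -1, go to Q
Q | Y_YX[X]XY__   read X → write Y, move +1, go to S
S | Y_YXY[X]Y__   read X → write X, move +1, go to S
S | Y_YXYX[Y]__   read Y → write X, move -1, go to Q
Q | Y_YXY[X]X__   read X → write Y, move +1, go to S
S | Y_YXYY[X]__   read X → write X, move +1, go to S
S | Y_YXYYX[_]_   read _ → write _, move +1, go to Q
Q | Y_YXYYX_[_]   read _ → write _, move -1, go to Q
Q | Y_YXYYX[_]_   read _ → write _, move -1, go to Q
Q | Y_YXYY[X]__   read X → write Y, move +1, go to S
S | Y_YXYYY[_]_   read _ → write _, move +1, go to Q
Q | Y_YXYYY_[_]   read _ → write _, move -1, go to Q
Q | Y_YXYYY[_]_   read _ → write _, move -1, go to Q
Q | Y_YXYY[Y]__
The non-blank tape span at halt is Y_YXYYY.

Y_YXYYY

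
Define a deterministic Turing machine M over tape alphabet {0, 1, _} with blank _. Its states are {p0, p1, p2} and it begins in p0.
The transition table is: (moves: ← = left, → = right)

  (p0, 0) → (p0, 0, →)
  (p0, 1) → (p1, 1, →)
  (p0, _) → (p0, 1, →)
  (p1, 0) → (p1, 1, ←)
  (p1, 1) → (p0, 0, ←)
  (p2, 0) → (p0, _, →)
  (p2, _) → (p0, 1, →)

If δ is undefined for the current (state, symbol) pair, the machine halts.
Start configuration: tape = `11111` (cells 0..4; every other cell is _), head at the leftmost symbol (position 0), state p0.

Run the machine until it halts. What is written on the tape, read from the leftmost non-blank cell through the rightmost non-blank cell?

p0 | _[1]1111_   read 1 → write 1, move →, go to p1
p1 | _1[1]111_   read 1 → write 0, move ←, go to p0
p0 | _[1]0111_   read 1 → write 1, move →, go to p1
p1 | _1[0]111_   read 0 → write 1, move ←, go to p1
p1 | _[1]1111_   read 1 → write 0, move ←, go to p0
p0 | [_]01111_   read _ → write 1, move →, go to p0
p0 | 1[0]1111_   read 0 → write 0, move →, go to p0
p0 | 10[1]111_   read 1 → write 1, move →, go to p1
p1 | 101[1]11_   read 1 → write 0, move ←, go to p0
p0 | 10[1]011_   read 1 → write 1, move →, go to p1
p1 | 101[0]11_   read 0 → write 1, move ←, go to p1
p1 | 10[1]111_   read 1 → write 0, move ←, go to p0
p0 | 1[0]0111_   read 0 → write 0, move →, go to p0
p0 | 10[0]111_   read 0 → write 0, move →, go to p0
p0 | 100[1]11_   read 1 → write 1, move →, go to p1
p1 | 1001[1]1_   read 1 → write 0, move ←, go to p0
p0 | 100[1]01_   read 1 → write 1, move →, go to p1
p1 | 1001[0]1_   read 0 → write 1, move ←, go to p1
p1 | 100[1]11_   read 1 → write 0, move ←, go to p0
p0 | 10[0]011_   read 0 → write 0, move →, go to p0
p0 | 100[0]11_   read 0 → write 0, move →, go to p0
p0 | 1000[1]1_   read 1 → write 1, move →, go to p1
p1 | 10001[1]_   read 1 → write 0, move ←, go to p0
p0 | 1000[1]0_   read 1 → write 1, move →, go to p1
p1 | 10001[0]_   read 0 → write 1, move ←, go to p1
p1 | 1000[1]1_   read 1 → write 0, move ←, go to p0
p0 | 100[0]01_   read 0 → write 0, move →, go to p0
p0 | 1000[0]1_   read 0 → write 0, move →, go to p0
p0 | 10000[1]_   read 1 → write 1, move →, go to p1
p1 | 100001[_]
The non-blank tape span at halt is 100001.

100001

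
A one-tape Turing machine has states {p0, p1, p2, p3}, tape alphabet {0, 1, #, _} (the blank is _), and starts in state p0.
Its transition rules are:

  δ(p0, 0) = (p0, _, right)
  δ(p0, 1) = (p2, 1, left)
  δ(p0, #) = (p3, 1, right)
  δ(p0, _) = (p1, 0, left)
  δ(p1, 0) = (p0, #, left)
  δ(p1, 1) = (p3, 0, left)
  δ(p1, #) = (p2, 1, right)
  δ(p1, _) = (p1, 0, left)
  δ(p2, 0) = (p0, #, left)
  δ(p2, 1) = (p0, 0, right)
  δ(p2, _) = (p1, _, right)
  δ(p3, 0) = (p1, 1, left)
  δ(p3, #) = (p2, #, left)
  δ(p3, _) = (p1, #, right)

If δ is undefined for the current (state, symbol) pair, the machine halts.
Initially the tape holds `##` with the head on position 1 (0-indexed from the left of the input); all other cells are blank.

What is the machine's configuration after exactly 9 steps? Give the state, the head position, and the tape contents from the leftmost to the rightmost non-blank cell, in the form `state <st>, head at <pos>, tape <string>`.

p0 | #[#]__   read # → write 1, move right, go to p3
p3 | #1[_]_   read _ → write #, move right, go to p1
p1 | #1#[_]   read _ → write 0, move left, go to p1
p1 | #1[#]0   read # → write 1, move right, go to p2
p2 | #11[0]   read 0 → write #, move left, go to p0
p0 | #1[1]#   read 1 → write 1, move left, go to p2
p2 | #[1]1#   read 1 → write 0, move right, go to p0
p0 | #0[1]#   read 1 → write 1, move left, go to p2
p2 | #[0]1#   read 0 → write #, move left, go to p0
p0 | [#]#1#
After 9 steps: state p0, head at 0, tape ##1#.

state p0, head at 0, tape ##1#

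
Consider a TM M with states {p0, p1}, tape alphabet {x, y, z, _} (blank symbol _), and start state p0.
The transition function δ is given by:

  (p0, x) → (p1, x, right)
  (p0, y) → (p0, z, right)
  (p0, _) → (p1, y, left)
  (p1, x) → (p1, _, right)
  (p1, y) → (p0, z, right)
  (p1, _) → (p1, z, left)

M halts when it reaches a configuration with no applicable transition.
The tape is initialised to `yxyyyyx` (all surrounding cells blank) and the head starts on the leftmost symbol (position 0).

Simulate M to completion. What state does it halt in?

p0 | [y]xyyyyx_   read y → write z, move right, go to p0
p0 | z[x]yyyyx_   read x → write x, move right, go to p1
p1 | zx[y]yyyx_   read y → write z, move right, go to p0
p0 | zxz[y]yyx_   read y → write z, move right, go to p0
p0 | zxzz[y]yx_   read y → write z, move right, go to p0
p0 | zxzzz[y]x_   read y → write z, move right, go to p0
p0 | zxzzzz[x]_   read x → write x, move right, go to p1
p1 | zxzzzzx[_]   read _ → write z, move left, go to p1
p1 | zxzzzz[x]z   read x → write _, move right, go to p1
p1 | zxzzzz_[z]
No transition is defined for (p1, z); M halts in state p1.

p1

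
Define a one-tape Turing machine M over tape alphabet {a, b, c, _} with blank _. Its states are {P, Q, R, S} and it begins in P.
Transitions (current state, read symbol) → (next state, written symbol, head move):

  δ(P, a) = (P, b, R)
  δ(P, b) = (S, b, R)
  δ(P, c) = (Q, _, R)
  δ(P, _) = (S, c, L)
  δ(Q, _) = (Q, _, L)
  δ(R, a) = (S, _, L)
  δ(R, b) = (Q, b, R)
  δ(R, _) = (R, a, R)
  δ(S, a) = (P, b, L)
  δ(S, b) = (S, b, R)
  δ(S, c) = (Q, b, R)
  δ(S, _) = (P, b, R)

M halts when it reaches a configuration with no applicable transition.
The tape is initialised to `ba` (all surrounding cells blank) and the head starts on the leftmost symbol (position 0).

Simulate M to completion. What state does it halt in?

Q

state=P head=0 tape=[b]a___   (P,b)→(S,b,R)
state=S head=1 tape=b[a]___   (S,a)→(P,b,L)
state=P head=0 tape=[b]b___   (P,b)→(S,b,R)
state=S head=1 tape=b[b]___   (S,b)→(S,b,R)
state=S head=2 tape=bb[_]__   (S,_)→(P,b,R)
state=P head=3 tape=bbb[_]_   (P,_)→(S,c,L)
state=S head=2 tape=bb[b]c_   (S,b)→(S,b,R)
state=S head=3 tape=bbb[c]_   (S,c)→(Q,b,R)
state=Q head=4 tape=bbbb[_]   (Q,_)→(Q,_,L)
state=Q head=3 tape=bbb[b]_
No transition is defined for (Q, b); M halts in state Q.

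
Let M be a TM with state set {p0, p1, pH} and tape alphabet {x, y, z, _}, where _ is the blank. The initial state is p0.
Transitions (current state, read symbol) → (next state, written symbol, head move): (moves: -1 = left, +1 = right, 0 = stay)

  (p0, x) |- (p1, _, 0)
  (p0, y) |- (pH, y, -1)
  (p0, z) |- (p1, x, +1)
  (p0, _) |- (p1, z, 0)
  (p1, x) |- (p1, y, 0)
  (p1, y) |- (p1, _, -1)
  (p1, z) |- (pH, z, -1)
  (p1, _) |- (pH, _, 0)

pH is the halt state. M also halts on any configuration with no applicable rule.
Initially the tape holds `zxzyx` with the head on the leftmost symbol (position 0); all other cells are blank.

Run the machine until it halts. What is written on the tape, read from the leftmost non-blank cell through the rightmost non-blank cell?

zyx

state=p0 head=0 tape=_[z]xzyx   (p0,z)→(p1,x,+1)
state=p1 head=1 tape=_x[x]zyx   (p1,x)→(p1,y,0)
state=p1 head=1 tape=_x[y]zyx   (p1,y)→(p1,_,-1)
state=p1 head=0 tape=_[x]_zyx   (p1,x)→(p1,y,0)
state=p1 head=0 tape=_[y]_zyx   (p1,y)→(p1,_,-1)
state=p1 head=-1 tape=[_]__zyx   (p1,_)→(pH,_,0)
state=pH head=-1 tape=[_]__zyx
The non-blank tape span at halt is zyx.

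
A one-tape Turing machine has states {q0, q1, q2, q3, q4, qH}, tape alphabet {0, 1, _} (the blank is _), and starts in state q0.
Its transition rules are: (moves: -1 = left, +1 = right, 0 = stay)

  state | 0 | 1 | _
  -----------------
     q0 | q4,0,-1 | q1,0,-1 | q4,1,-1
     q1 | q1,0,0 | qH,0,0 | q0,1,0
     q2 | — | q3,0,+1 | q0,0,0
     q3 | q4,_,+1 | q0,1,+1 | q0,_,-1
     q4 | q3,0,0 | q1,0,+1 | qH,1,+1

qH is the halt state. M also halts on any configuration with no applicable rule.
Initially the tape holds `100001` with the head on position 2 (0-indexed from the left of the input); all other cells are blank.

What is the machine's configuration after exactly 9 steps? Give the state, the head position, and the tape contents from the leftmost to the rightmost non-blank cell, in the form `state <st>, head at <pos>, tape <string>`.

state q4, head at 5, tape 1____1

state=q0 head=2 tape=10[0]001   (q0,0)→(q4,0,-1)
state=q4 head=1 tape=1[0]0001   (q4,0)→(q3,0,0)
state=q3 head=1 tape=1[0]0001   (q3,0)→(q4,_,+1)
state=q4 head=2 tape=1_[0]001   (q4,0)→(q3,0,0)
state=q3 head=2 tape=1_[0]001   (q3,0)→(q4,_,+1)
state=q4 head=3 tape=1__[0]01   (q4,0)→(q3,0,0)
state=q3 head=3 tape=1__[0]01   (q3,0)→(q4,_,+1)
state=q4 head=4 tape=1___[0]1   (q4,0)→(q3,0,0)
state=q3 head=4 tape=1___[0]1   (q3,0)→(q4,_,+1)
state=q4 head=5 tape=1____[1]
After 9 steps: state q4, head at 5, tape 1____1.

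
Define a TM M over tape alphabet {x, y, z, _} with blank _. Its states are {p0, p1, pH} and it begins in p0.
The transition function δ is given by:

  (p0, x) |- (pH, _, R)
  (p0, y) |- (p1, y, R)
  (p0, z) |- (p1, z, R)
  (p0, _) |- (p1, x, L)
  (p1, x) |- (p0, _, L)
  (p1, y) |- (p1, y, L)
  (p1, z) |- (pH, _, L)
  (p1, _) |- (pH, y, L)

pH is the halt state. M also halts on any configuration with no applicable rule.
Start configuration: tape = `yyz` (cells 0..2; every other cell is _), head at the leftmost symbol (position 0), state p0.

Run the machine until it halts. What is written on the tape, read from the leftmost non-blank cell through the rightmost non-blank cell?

yyyz

p0 | __[y]yz   read y → write y, move R, go to p1
p1 | __y[y]z   read y → write y, move L, go to p1
p1 | __[y]yz   read y → write y, move L, go to p1
p1 | _[_]yyz   read _ → write y, move L, go to pH
pH | [_]yyyz
The non-blank tape span at halt is yyyz.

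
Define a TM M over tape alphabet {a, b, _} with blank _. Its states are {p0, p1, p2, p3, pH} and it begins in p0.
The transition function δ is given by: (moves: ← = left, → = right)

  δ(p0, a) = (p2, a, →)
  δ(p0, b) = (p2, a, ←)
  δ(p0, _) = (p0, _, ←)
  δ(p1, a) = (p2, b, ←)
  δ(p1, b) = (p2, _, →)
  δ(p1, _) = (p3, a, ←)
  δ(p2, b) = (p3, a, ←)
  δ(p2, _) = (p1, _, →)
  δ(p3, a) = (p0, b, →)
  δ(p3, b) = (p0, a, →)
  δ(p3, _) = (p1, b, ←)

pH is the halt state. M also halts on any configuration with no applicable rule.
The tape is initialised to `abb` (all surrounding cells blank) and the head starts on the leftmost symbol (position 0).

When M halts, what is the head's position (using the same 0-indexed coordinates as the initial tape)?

4

p0 | [a]bb__   read a → write a, move →, go to p2
p2 | a[b]b__   read b → write a, move ←, go to p3
p3 | [a]ab__   read a → write b, move →, go to p0
p0 | b[a]b__   read a → write a, move →, go to p2
p2 | ba[b]__   read b → write a, move ←, go to p3
p3 | b[a]a__   read a → write b, move →, go to p0
p0 | bb[a]__   read a → write a, move →, go to p2
p2 | bba[_]_   read _ → write _, move →, go to p1
p1 | bba_[_]   read _ → write a, move ←, go to p3
p3 | bba[_]a   read _ → write b, move ←, go to p1
p1 | bb[a]ba   read a → write b, move ←, go to p2
p2 | b[b]bba   read b → write a, move ←, go to p3
p3 | [b]abba   read b → write a, move →, go to p0
p0 | a[a]bba   read a → write a, move →, go to p2
p2 | aa[b]ba   read b → write a, move ←, go to p3
p3 | a[a]aba   read a → write b, move →, go to p0
p0 | ab[a]ba   read a → write a, move →, go to p2
p2 | aba[b]a   read b → write a, move ←, go to p3
p3 | ab[a]aa   read a → write b, move →, go to p0
p0 | abb[a]a   read a → write a, move →, go to p2
p2 | abba[a]
At halt the head is at cell 4.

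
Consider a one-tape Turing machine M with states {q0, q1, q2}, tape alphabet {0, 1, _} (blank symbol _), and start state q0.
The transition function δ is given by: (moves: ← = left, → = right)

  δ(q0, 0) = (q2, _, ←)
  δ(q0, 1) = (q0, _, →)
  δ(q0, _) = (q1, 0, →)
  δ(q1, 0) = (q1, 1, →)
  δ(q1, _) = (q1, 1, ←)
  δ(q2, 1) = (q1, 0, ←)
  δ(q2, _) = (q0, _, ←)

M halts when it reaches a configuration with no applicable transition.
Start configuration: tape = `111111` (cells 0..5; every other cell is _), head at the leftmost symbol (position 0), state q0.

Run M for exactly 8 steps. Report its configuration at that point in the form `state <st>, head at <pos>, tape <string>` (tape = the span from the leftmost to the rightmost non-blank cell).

q0 | [1]11111__   read 1 → write _, move →, go to q0
q0 | _[1]1111__   read 1 → write _, move →, go to q0
q0 | __[1]111__   read 1 → write _, move →, go to q0
q0 | ___[1]11__   read 1 → write _, move →, go to q0
q0 | ____[1]1__   read 1 → write _, move →, go to q0
q0 | _____[1]__   read 1 → write _, move →, go to q0
q0 | ______[_]_   read _ → write 0, move →, go to q1
q1 | ______0[_]   read _ → write 1, move ←, go to q1
q1 | ______[0]1
After 8 steps: state q1, head at 6, tape 01.

state q1, head at 6, tape 01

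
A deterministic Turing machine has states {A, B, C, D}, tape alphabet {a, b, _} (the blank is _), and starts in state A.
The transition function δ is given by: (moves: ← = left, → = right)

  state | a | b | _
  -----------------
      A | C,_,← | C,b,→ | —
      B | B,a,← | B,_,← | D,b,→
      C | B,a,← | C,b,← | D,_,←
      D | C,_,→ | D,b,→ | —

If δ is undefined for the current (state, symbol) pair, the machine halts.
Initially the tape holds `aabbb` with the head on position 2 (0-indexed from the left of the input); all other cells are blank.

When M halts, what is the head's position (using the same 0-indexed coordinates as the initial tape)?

1

A | _aa[b]bb   read b → write b, move →, go to C
C | _aab[b]b   read b → write b, move ←, go to C
C | _aa[b]bb   read b → write b, move ←, go to C
C | _a[a]bbb   read a → write a, move ←, go to B
B | _[a]abbb   read a → write a, move ←, go to B
B | [_]aabbb   read _ → write b, move →, go to D
D | b[a]abbb   read a → write _, move →, go to C
C | b_[a]bbb   read a → write a, move ←, go to B
B | b[_]abbb   read _ → write b, move →, go to D
D | bb[a]bbb   read a → write _, move →, go to C
C | bb_[b]bb   read b → write b, move ←, go to C
C | bb[_]bbb   read _ → write _, move ←, go to D
D | b[b]_bbb   read b → write b, move →, go to D
D | bb[_]bbb
At halt the head is at cell 1.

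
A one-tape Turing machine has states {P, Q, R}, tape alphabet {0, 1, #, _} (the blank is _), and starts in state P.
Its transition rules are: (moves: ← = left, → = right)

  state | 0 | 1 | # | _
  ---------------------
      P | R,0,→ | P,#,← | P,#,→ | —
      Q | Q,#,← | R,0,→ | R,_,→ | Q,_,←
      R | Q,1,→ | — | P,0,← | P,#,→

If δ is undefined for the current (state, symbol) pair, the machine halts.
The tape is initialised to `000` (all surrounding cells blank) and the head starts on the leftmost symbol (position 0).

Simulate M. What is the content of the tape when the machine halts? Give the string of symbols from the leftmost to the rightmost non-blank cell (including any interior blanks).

P | [0]00__   read 0 → write 0, move →, go to R
R | 0[0]0__   read 0 → write 1, move →, go to Q
Q | 01[0]__   read 0 → write #, move ←, go to Q
Q | 0[1]#__   read 1 → write 0, move →, go to R
R | 00[#]__   read # → write 0, move ←, go to P
P | 0[0]0__   read 0 → write 0, move →, go to R
R | 00[0]__   read 0 → write 1, move →, go to Q
Q | 001[_]_   read _ → write _, move ←, go to Q
Q | 00[1]__   read 1 → write 0, move →, go to R
R | 000[_]_   read _ → write #, move →, go to P
P | 000#[_]
The non-blank tape span at halt is 000#.

000#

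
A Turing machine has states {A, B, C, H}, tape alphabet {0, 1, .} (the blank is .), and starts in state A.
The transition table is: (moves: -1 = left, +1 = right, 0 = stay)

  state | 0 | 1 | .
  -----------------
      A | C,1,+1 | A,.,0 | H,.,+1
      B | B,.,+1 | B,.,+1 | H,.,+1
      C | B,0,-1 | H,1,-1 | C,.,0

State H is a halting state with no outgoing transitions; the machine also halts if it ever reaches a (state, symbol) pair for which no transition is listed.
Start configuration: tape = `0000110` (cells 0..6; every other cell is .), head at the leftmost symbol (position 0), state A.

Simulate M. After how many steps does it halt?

state=A head=0 tape=[0]000110..   (A,0)→(C,1,+1)
state=C head=1 tape=1[0]00110..   (C,0)→(B,0,-1)
state=B head=0 tape=[1]000110..   (B,1)→(B,.,+1)
state=B head=1 tape=.[0]00110..   (B,0)→(B,.,+1)
state=B head=2 tape=..[0]0110..   (B,0)→(B,.,+1)
state=B head=3 tape=...[0]110..   (B,0)→(B,.,+1)
state=B head=4 tape=....[1]10..   (B,1)→(B,.,+1)
state=B head=5 tape=.....[1]0..   (B,1)→(B,.,+1)
state=B head=6 tape=......[0]..   (B,0)→(B,.,+1)
state=B head=7 tape=.......[.].   (B,.)→(H,.,+1)
state=H head=8 tape=........[.]
M halts after 10 transitions.

10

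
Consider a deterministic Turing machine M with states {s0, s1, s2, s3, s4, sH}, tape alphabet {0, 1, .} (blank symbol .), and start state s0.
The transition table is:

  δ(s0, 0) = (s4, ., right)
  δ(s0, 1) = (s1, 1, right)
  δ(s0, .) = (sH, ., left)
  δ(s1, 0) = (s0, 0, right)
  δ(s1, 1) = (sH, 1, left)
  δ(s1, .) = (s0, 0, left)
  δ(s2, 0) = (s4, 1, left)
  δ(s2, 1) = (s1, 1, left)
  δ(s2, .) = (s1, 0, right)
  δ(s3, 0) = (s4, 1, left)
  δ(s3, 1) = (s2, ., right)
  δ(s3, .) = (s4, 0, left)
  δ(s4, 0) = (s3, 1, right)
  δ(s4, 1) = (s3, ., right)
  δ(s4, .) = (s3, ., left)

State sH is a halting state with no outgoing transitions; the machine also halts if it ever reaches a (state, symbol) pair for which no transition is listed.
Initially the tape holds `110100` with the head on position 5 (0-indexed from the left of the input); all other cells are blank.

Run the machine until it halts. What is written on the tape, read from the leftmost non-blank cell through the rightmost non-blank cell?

1..01.0.1

state=s0 head=5 tape=11010[0]...   (s0,0)→(s4,.,right)
state=s4 head=6 tape=11010.[.]..   (s4,.)→(s3,.,left)
state=s3 head=5 tape=11010[.]...   (s3,.)→(s4,0,left)
state=s4 head=4 tape=1101[0]0...   (s4,0)→(s3,1,right)
state=s3 head=5 tape=11011[0]...   (s3,0)→(s4,1,left)
state=s4 head=4 tape=1101[1]1...   (s4,1)→(s3,.,right)
state=s3 head=5 tape=1101.[1]...   (s3,1)→(s2,.,right)
state=s2 head=6 tape=1101..[.]..   (s2,.)→(s1,0,right)
state=s1 head=7 tape=1101..0[.].   (s1,.)→(s0,0,left)
state=s0 head=6 tape=1101..[0]0.   (s0,0)→(s4,.,right)
state=s4 head=7 tape=1101...[0].   (s4,0)→(s3,1,right)
state=s3 head=8 tape=1101...1[.]   (s3,.)→(s4,0,left)
state=s4 head=7 tape=1101...[1]0   (s4,1)→(s3,.,right)
state=s3 head=8 tape=1101....[0]   (s3,0)→(s4,1,left)
state=s4 head=7 tape=1101...[.]1   (s4,.)→(s3,.,left)
state=s3 head=6 tape=1101..[.].1   (s3,.)→(s4,0,left)
state=s4 head=5 tape=1101.[.]0.1   (s4,.)→(s3,.,left)
state=s3 head=4 tape=1101[.].0.1   (s3,.)→(s4,0,left)
state=s4 head=3 tape=110[1]0.0.1   (s4,1)→(s3,.,right)
state=s3 head=4 tape=110.[0].0.1   (s3,0)→(s4,1,left)
state=s4 head=3 tape=110[.]1.0.1   (s4,.)→(s3,.,left)
state=s3 head=2 tape=11[0].1.0.1   (s3,0)→(s4,1,left)
state=s4 head=1 tape=1[1]1.1.0.1   (s4,1)→(s3,.,right)
state=s3 head=2 tape=1.[1].1.0.1   (s3,1)→(s2,.,right)
state=s2 head=3 tape=1..[.]1.0.1   (s2,.)→(s1,0,right)
state=s1 head=4 tape=1..0[1].0.1   (s1,1)→(sH,1,left)
state=sH head=3 tape=1..[0]1.0.1
The non-blank tape span at halt is 1..01.0.1.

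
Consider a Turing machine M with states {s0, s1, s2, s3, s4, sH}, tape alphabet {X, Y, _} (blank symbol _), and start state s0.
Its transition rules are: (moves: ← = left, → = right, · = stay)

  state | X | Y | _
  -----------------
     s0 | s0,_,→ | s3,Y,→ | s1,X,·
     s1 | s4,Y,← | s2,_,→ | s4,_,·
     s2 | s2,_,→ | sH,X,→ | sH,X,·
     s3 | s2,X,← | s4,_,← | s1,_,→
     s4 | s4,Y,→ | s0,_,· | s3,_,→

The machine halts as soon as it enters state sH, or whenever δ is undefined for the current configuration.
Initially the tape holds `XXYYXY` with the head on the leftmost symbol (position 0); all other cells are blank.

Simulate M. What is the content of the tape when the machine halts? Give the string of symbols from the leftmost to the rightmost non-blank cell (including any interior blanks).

state=s0 head=0 tape=[X]XYYXY   (s0,X)→(s0,_,→)
state=s0 head=1 tape=_[X]YYXY   (s0,X)→(s0,_,→)
state=s0 head=2 tape=__[Y]YXY   (s0,Y)→(s3,Y,→)
state=s3 head=3 tape=__Y[Y]XY   (s3,Y)→(s4,_,←)
state=s4 head=2 tape=__[Y]_XY   (s4,Y)→(s0,_,·)
state=s0 head=2 tape=__[_]_XY   (s0,_)→(s1,X,·)
state=s1 head=2 tape=__[X]_XY   (s1,X)→(s4,Y,←)
state=s4 head=1 tape=_[_]Y_XY   (s4,_)→(s3,_,→)
state=s3 head=2 tape=__[Y]_XY   (s3,Y)→(s4,_,←)
state=s4 head=1 tape=_[_]__XY   (s4,_)→(s3,_,→)
state=s3 head=2 tape=__[_]_XY   (s3,_)→(s1,_,→)
state=s1 head=3 tape=___[_]XY   (s1,_)→(s4,_,·)
state=s4 head=3 tape=___[_]XY   (s4,_)→(s3,_,→)
state=s3 head=4 tape=____[X]Y   (s3,X)→(s2,X,←)
state=s2 head=3 tape=___[_]XY   (s2,_)→(sH,X,·)
state=sH head=3 tape=___[X]XY
The non-blank tape span at halt is XXY.

XXY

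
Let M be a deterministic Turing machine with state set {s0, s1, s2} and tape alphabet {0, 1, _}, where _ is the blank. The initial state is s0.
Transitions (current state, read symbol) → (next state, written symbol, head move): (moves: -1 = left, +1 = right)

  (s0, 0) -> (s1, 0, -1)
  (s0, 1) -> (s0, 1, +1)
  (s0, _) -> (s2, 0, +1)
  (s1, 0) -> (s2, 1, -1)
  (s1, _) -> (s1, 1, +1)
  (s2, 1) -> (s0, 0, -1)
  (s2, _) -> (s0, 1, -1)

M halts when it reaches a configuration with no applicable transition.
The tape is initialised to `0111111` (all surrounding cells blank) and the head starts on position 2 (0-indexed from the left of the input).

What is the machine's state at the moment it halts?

s0 | 01[1]1111__   read 1 → write 1, move +1, go to s0
s0 | 011[1]111__   read 1 → write 1, move +1, go to s0
s0 | 0111[1]11__   read 1 → write 1, move +1, go to s0
s0 | 01111[1]1__   read 1 → write 1, move +1, go to s0
s0 | 011111[1]__   read 1 → write 1, move +1, go to s0
s0 | 0111111[_]_   read _ → write 0, move +1, go to s2
s2 | 01111110[_]   read _ → write 1, move -1, go to s0
s0 | 0111111[0]1   read 0 → write 0, move -1, go to s1
s1 | 011111[1]01
No transition is defined for (s1, 1); M halts in state s1.

s1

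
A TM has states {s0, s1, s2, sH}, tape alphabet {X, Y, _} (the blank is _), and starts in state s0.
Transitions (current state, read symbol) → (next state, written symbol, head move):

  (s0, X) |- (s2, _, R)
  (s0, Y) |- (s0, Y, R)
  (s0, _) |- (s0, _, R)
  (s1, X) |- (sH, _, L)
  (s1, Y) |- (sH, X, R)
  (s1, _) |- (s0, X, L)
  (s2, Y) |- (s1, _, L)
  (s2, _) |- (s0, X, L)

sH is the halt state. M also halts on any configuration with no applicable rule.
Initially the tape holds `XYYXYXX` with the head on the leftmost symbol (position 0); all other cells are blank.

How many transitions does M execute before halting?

15

state=s0 head=0 tape=_[X]YYXYXX   (s0,X)→(s2,_,R)
state=s2 head=1 tape=__[Y]YXYXX   (s2,Y)→(s1,_,L)
state=s1 head=0 tape=_[_]_YXYXX   (s1,_)→(s0,X,L)
state=s0 head=-1 tape=[_]X_YXYXX   (s0,_)→(s0,_,R)
state=s0 head=0 tape=_[X]_YXYXX   (s0,X)→(s2,_,R)
state=s2 head=1 tape=__[_]YXYXX   (s2,_)→(s0,X,L)
state=s0 head=0 tape=_[_]XYXYXX   (s0,_)→(s0,_,R)
state=s0 head=1 tape=__[X]YXYXX   (s0,X)→(s2,_,R)
state=s2 head=2 tape=___[Y]XYXX   (s2,Y)→(s1,_,L)
state=s1 head=1 tape=__[_]_XYXX   (s1,_)→(s0,X,L)
state=s0 head=0 tape=_[_]X_XYXX   (s0,_)→(s0,_,R)
state=s0 head=1 tape=__[X]_XYXX   (s0,X)→(s2,_,R)
state=s2 head=2 tape=___[_]XYXX   (s2,_)→(s0,X,L)
state=s0 head=1 tape=__[_]XXYXX   (s0,_)→(s0,_,R)
state=s0 head=2 tape=___[X]XYXX   (s0,X)→(s2,_,R)
state=s2 head=3 tape=____[X]YXX
M halts after 15 transitions.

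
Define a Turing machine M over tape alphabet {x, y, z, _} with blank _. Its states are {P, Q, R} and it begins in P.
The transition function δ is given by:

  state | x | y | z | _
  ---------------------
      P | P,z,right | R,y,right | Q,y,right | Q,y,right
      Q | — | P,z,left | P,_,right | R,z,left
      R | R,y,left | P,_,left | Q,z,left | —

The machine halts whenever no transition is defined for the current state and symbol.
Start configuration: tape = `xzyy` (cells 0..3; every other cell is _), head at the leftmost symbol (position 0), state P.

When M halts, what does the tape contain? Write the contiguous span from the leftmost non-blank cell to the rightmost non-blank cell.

state=P head=0 tape=[x]zyy_   (P,x)→(P,z,right)
state=P head=1 tape=z[z]yy_   (P,z)→(Q,y,right)
state=Q head=2 tape=zy[y]y_   (Q,y)→(P,z,left)
state=P head=1 tape=z[y]zy_   (P,y)→(R,y,right)
state=R head=2 tape=zy[z]y_   (R,z)→(Q,z,left)
state=Q head=1 tape=z[y]zy_   (Q,y)→(P,z,left)
state=P head=0 tape=[z]zzy_   (P,z)→(Q,y,right)
state=Q head=1 tape=y[z]zy_   (Q,z)→(P,_,right)
state=P head=2 tape=y_[z]y_   (P,z)→(Q,y,right)
state=Q head=3 tape=y_y[y]_   (Q,y)→(P,z,left)
state=P head=2 tape=y_[y]z_   (P,y)→(R,y,right)
state=R head=3 tape=y_y[z]_   (R,z)→(Q,z,left)
state=Q head=2 tape=y_[y]z_   (Q,y)→(P,z,left)
state=P head=1 tape=y[_]zz_   (P,_)→(Q,y,right)
state=Q head=2 tape=yy[z]z_   (Q,z)→(P,_,right)
state=P head=3 tape=yy_[z]_   (P,z)→(Q,y,right)
state=Q head=4 tape=yy_y[_]   (Q,_)→(R,z,left)
state=R head=3 tape=yy_[y]z   (R,y)→(P,_,left)
state=P head=2 tape=yy[_]_z   (P,_)→(Q,y,right)
state=Q head=3 tape=yyy[_]z   (Q,_)→(R,z,left)
state=R head=2 tape=yy[y]zz   (R,y)→(P,_,left)
state=P head=1 tape=y[y]_zz   (P,y)→(R,y,right)
state=R head=2 tape=yy[_]zz
The non-blank tape span at halt is yy_zz.

yy_zz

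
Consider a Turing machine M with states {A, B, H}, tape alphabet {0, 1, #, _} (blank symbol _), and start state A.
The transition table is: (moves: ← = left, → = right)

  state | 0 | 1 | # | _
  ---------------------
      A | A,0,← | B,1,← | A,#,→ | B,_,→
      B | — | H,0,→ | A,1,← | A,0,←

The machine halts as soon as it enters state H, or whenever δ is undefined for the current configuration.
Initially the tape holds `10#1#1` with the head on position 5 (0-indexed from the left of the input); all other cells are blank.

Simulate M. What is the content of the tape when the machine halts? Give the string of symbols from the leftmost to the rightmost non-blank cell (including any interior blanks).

0101111

state=A head=5 tape=__10#1#[1]   (A,1)→(B,1,←)
state=B head=4 tape=__10#1[#]1   (B,#)→(A,1,←)
state=A head=3 tape=__10#[1]11   (A,1)→(B,1,←)
state=B head=2 tape=__10[#]111   (B,#)→(A,1,←)
state=A head=1 tape=__1[0]1111   (A,0)→(A,0,←)
state=A head=0 tape=__[1]01111   (A,1)→(B,1,←)
state=B head=-1 tape=_[_]101111   (B,_)→(A,0,←)
state=A head=-2 tape=[_]0101111   (A,_)→(B,_,→)
state=B head=-1 tape=_[0]101111
The non-blank tape span at halt is 0101111.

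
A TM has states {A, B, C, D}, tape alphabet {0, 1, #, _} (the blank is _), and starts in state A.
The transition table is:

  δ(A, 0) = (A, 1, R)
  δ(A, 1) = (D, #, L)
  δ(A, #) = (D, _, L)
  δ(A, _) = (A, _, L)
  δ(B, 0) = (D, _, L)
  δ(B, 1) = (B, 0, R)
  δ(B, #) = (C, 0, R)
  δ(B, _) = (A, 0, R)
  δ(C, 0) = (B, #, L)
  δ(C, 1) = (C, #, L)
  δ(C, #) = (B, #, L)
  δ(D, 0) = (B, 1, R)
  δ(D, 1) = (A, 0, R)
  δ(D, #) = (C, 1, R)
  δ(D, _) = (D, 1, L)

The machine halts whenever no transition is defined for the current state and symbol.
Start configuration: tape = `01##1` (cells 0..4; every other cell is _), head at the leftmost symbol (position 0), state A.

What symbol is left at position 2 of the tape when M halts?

1

state=A head=0 tape=[0]1##1_   (A,0)→(A,1,R)
state=A head=1 tape=1[1]##1_   (A,1)→(D,#,L)
state=D head=0 tape=[1]###1_   (D,1)→(A,0,R)
state=A head=1 tape=0[#]##1_   (A,#)→(D,_,L)
state=D head=0 tape=[0]_##1_   (D,0)→(B,1,R)
state=B head=1 tape=1[_]##1_   (B,_)→(A,0,R)
state=A head=2 tape=10[#]#1_   (A,#)→(D,_,L)
state=D head=1 tape=1[0]_#1_   (D,0)→(B,1,R)
state=B head=2 tape=11[_]#1_   (B,_)→(A,0,R)
state=A head=3 tape=110[#]1_   (A,#)→(D,_,L)
state=D head=2 tape=11[0]_1_   (D,0)→(B,1,R)
state=B head=3 tape=111[_]1_   (B,_)→(A,0,R)
state=A head=4 tape=1110[1]_   (A,1)→(D,#,L)
state=D head=3 tape=111[0]#_   (D,0)→(B,1,R)
state=B head=4 tape=1111[#]_   (B,#)→(C,0,R)
state=C head=5 tape=11110[_]
Cell 2 holds 1 when M halts.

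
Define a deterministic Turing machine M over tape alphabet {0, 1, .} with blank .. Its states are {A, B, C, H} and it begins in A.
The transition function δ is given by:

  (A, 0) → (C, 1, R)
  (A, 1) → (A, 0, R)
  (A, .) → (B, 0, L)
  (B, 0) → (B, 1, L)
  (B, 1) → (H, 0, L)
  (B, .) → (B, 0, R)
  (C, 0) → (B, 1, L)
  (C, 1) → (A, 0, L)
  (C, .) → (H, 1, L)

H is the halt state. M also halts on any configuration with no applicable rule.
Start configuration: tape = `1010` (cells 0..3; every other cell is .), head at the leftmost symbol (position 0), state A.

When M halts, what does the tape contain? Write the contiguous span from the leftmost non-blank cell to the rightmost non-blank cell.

A | [1]010   read 1 → write 0, move R, go to A
A | 0[0]10   read 0 → write 1, move R, go to C
C | 01[1]0   read 1 → write 0, move L, go to A
A | 0[1]00   read 1 → write 0, move R, go to A
A | 00[0]0   read 0 → write 1, move R, go to C
C | 001[0]   read 0 → write 1, move L, go to B
B | 00[1]1   read 1 → write 0, move L, go to H
H | 0[0]01
The non-blank tape span at halt is 0001.

0001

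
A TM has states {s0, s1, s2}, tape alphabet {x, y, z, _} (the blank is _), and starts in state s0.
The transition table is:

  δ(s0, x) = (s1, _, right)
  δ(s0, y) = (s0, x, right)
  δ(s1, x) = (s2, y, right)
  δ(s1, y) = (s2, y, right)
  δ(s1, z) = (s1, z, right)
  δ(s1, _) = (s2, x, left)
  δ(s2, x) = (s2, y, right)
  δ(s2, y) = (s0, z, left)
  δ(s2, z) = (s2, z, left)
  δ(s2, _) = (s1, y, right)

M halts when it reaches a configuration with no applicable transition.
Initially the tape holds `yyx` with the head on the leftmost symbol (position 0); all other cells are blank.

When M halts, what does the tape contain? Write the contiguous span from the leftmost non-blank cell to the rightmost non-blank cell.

xxyxzx

state=s0 head=0 tape=[y]yx___   (s0,y)→(s0,x,right)
state=s0 head=1 tape=x[y]x___   (s0,y)→(s0,x,right)
state=s0 head=2 tape=xx[x]___   (s0,x)→(s1,_,right)
state=s1 head=3 tape=xx_[_]__   (s1,_)→(s2,x,left)
state=s2 head=2 tape=xx[_]x__   (s2,_)→(s1,y,right)
state=s1 head=3 tape=xxy[x]__   (s1,x)→(s2,y,right)
state=s2 head=4 tape=xxyy[_]_   (s2,_)→(s1,y,right)
state=s1 head=5 tape=xxyyy[_]   (s1,_)→(s2,x,left)
state=s2 head=4 tape=xxyy[y]x   (s2,y)→(s0,z,left)
state=s0 head=3 tape=xxy[y]zx   (s0,y)→(s0,x,right)
state=s0 head=4 tape=xxyx[z]x
The non-blank tape span at halt is xxyxzx.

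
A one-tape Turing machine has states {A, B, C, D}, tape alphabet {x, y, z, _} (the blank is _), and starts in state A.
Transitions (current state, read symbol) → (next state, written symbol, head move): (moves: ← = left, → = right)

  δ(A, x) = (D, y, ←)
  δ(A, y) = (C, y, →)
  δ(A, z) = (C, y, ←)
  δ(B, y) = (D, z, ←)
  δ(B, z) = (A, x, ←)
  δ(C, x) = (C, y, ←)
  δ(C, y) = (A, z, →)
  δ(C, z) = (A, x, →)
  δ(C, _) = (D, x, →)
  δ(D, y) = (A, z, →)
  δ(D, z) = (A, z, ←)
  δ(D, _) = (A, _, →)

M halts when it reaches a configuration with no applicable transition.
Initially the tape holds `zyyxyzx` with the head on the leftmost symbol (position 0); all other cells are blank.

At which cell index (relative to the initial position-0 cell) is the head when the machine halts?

state=A head=0 tape=_[z]yyxyzx___   (A,z)→(C,y,←)
state=C head=-1 tape=[_]yyyxyzx___   (C,_)→(D,x,→)
state=D head=0 tape=x[y]yyxyzx___   (D,y)→(A,z,→)
state=A head=1 tape=xz[y]yxyzx___   (A,y)→(C,y,→)
state=C head=2 tape=xzy[y]xyzx___   (C,y)→(A,z,→)
state=A head=3 tape=xzyz[x]yzx___   (A,x)→(D,y,←)
state=D head=2 tape=xzy[z]yyzx___   (D,z)→(A,z,←)
state=A head=1 tape=xz[y]zyyzx___   (A,y)→(C,y,→)
state=C head=2 tape=xzy[z]yyzx___   (C,z)→(A,x,→)
state=A head=3 tape=xzyx[y]yzx___   (A,y)→(C,y,→)
state=C head=4 tape=xzyxy[y]zx___   (C,y)→(A,z,→)
state=A head=5 tape=xzyxyz[z]x___   (A,z)→(C,y,←)
state=C head=4 tape=xzyxy[z]yx___   (C,z)→(A,x,→)
state=A head=5 tape=xzyxyx[y]x___   (A,y)→(C,y,→)
state=C head=6 tape=xzyxyxy[x]___   (C,x)→(C,y,←)
state=C head=5 tape=xzyxyx[y]y___   (C,y)→(A,z,→)
state=A head=6 tape=xzyxyxz[y]___   (A,y)→(C,y,→)
state=C head=7 tape=xzyxyxzy[_]__   (C,_)→(D,x,→)
state=D head=8 tape=xzyxyxzyx[_]_   (D,_)→(A,_,→)
state=A head=9 tape=xzyxyxzyx_[_]
At halt the head is at cell 9.

9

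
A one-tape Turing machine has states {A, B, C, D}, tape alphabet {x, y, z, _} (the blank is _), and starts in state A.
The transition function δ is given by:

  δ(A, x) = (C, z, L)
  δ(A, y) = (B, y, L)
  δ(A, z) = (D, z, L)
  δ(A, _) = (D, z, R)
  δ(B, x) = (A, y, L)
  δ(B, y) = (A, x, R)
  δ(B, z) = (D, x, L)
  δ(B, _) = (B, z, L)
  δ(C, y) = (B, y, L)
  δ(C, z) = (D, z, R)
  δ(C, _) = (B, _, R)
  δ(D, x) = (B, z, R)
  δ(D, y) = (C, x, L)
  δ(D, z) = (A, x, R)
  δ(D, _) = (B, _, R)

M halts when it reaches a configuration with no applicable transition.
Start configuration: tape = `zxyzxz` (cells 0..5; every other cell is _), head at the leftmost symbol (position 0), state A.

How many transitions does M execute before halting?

17

A | _[z]xyzxz   read z → write z, move L, go to D
D | [_]zxyzxz   read _ → write _, move R, go to B
B | _[z]xyzxz   read z → write x, move L, go to D
D | [_]xxyzxz   read _ → write _, move R, go to B
B | _[x]xyzxz   read x → write y, move L, go to A
A | [_]yxyzxz   read _ → write z, move R, go to D
D | z[y]xyzxz   read y → write x, move L, go to C
C | [z]xxyzxz   read z → write z, move R, go to D
D | z[x]xyzxz   read x → write z, move R, go to B
B | zz[x]yzxz   read x → write y, move L, go to A
A | z[z]yyzxz   read z → write z, move L, go to D
D | [z]zyyzxz   read z → write x, move R, go to A
A | x[z]yyzxz   read z → write z, move L, go to D
D | [x]zyyzxz   read x → write z, move R, go to B
B | z[z]yyzxz   read z → write x, move L, go to D
D | [z]xyyzxz   read z → write x, move R, go to A
A | x[x]yyzxz   read x → write z, move L, go to C
C | [x]zyyzxz
M halts after 17 transitions.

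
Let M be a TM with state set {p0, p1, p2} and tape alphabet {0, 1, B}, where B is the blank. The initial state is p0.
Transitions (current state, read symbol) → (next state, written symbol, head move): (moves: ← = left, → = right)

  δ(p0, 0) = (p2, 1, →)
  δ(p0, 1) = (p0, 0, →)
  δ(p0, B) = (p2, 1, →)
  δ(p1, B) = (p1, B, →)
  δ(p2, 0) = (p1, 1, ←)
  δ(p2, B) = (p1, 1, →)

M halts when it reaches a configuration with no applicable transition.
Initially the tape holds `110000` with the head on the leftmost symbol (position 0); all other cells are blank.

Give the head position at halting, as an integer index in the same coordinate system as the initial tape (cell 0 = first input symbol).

2

p0 | [1]10000   read 1 → write 0, move →, go to p0
p0 | 0[1]0000   read 1 → write 0, move →, go to p0
p0 | 00[0]000   read 0 → write 1, move →, go to p2
p2 | 001[0]00   read 0 → write 1, move ←, go to p1
p1 | 00[1]100
At halt the head is at cell 2.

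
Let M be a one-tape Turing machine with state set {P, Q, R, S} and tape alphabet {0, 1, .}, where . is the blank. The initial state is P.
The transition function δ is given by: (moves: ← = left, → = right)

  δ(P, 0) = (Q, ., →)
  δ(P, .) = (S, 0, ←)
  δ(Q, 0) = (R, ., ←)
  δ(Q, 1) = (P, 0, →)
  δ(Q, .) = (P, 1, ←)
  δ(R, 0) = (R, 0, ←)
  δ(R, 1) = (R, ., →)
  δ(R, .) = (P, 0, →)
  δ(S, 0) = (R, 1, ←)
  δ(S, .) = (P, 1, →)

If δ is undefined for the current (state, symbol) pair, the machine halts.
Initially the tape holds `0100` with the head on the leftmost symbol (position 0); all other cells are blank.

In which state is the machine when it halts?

P | [0]100.   read 0 → write ., move →, go to Q
Q | .[1]00.   read 1 → write 0, move →, go to P
P | .0[0]0.   read 0 → write ., move →, go to Q
Q | .0.[0].   read 0 → write ., move ←, go to R
R | .0[.]..   read . → write 0, move →, go to P
P | .00[.].   read . → write 0, move ←, go to S
S | .0[0]0.   read 0 → write 1, move ←, go to R
R | .[0]10.   read 0 → write 0, move ←, go to R
R | [.]010.   read . → write 0, move →, go to P
P | 0[0]10.   read 0 → write ., move →, go to Q
Q | 0.[1]0.   read 1 → write 0, move →, go to P
P | 0.0[0].   read 0 → write ., move →, go to Q
Q | 0.0.[.]   read . → write 1, move ←, go to P
P | 0.0[.]1   read . → write 0, move ←, go to S
S | 0.[0]01   read 0 → write 1, move ←, go to R
R | 0[.]101   read . → write 0, move →, go to P
P | 00[1]01
No transition is defined for (P, 1); M halts in state P.

P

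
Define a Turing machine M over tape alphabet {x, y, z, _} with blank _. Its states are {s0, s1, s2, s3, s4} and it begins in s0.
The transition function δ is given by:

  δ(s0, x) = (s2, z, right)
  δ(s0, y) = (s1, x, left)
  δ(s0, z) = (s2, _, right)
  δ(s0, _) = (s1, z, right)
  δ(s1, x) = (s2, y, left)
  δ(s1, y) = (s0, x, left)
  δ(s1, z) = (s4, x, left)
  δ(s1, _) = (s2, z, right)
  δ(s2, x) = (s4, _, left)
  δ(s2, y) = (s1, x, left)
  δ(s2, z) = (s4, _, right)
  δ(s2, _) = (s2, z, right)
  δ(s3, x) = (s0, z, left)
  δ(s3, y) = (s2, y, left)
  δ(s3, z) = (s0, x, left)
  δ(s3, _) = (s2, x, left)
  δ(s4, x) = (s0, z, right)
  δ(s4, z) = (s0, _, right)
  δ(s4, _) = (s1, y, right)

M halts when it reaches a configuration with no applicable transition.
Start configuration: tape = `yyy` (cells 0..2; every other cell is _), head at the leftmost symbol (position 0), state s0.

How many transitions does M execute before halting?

s0 | _[y]yy   read y → write x, move left, go to s1
s1 | [_]xyy   read _ → write z, move right, go to s2
s2 | z[x]yy   read x → write _, move left, go to s4
s4 | [z]_yy   read z → write _, move right, go to s0
s0 | _[_]yy   read _ → write z, move right, go to s1
s1 | _z[y]y   read y → write x, move left, go to s0
s0 | _[z]xy   read z → write _, move right, go to s2
s2 | __[x]y   read x → write _, move left, go to s4
s4 | _[_]_y   read _ → write y, move right, go to s1
s1 | _y[_]y   read _ → write z, move right, go to s2
s2 | _yz[y]   read y → write x, move left, go to s1
s1 | _y[z]x   read z → write x, move left, go to s4
s4 | _[y]xx
M halts after 12 transitions.

12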